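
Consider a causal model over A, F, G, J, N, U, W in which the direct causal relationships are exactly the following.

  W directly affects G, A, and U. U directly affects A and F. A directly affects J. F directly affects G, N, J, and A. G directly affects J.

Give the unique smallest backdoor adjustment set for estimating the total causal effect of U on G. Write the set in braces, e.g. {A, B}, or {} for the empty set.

{W}

Variables eligible for adjustment (non-descendants of U, excluding U and G): {W}.
Backdoor paths from U to G:
  P1: U <- W -> G
  P2: U <- W -> A <- F -> G
  P3: U <- W -> A <- F -> J <- G
  P4: U <- W -> A -> J <- F -> G
  P5: U <- W -> A -> J <- G
The empty set is not sufficient: P1 (U <- W -> G) has no collider blocking it and no conditioned non-collider, so it is open.
Try {W}:
  P1: blocked at fork node W ∈ conditioning set.
  P2: blocked at fork node W ∈ conditioning set.
  P3: blocked at fork node W ∈ conditioning set.
  P4: blocked at fork node W ∈ conditioning set.
  P5: blocked at fork node W ∈ conditioning set.
{W} contains no descendant of U and blocks every backdoor path.
{W} is the unique smallest valid adjustment set.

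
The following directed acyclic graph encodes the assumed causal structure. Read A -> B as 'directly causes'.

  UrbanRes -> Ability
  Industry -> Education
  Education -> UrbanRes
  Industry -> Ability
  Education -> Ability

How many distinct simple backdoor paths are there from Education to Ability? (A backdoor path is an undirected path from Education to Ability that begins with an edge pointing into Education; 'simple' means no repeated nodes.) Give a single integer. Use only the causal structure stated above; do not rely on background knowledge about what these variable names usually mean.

A backdoor path from Education to Ability is any simple undirected path whose first edge points into Education (i.e. leaves Education via a parent).
Parents of Education: {Industry}.
Enumerating:
  P1: Education <- Industry -> Ability
That exhausts the simple backdoor paths. Count: 1.

1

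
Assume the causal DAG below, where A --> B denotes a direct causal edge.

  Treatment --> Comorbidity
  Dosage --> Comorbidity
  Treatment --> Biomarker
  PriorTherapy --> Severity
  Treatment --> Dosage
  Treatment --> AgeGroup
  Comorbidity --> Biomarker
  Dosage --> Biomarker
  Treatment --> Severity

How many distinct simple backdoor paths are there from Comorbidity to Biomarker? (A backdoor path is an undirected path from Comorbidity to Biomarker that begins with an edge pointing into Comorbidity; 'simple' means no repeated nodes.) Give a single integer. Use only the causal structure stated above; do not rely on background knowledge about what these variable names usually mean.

4

A backdoor path from Comorbidity to Biomarker is any simple undirected path whose first edge points into Comorbidity (i.e. leaves Comorbidity via a parent).
Parents of Comorbidity: {Dosage, Treatment}.
Enumerating:
  P1: Comorbidity <- Treatment -> Dosage -> Biomarker
  P2: Comorbidity <- Treatment -> Biomarker
  P3: Comorbidity <- Dosage <- Treatment -> Biomarker
  P4: Comorbidity <- Dosage -> Biomarker
That exhausts the simple backdoor paths. Count: 4.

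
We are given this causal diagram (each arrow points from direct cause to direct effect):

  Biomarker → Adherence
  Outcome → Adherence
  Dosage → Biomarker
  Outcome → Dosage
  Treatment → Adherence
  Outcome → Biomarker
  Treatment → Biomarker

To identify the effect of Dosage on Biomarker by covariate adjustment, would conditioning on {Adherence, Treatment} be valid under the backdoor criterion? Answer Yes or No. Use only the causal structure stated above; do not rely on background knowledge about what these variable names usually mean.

Backdoor paths from Dosage to Biomarker (paths whose first edge points into Dosage):
  P1: Dosage <- Outcome -> Biomarker
  P2: Dosage <- Outcome -> Adherence <- Treatment -> Biomarker
  P3: Dosage <- Outcome -> Adherence <- Biomarker
Condition 1 (no descendant of Dosage in the set): FAILS — Adherence is a descendant of Dosage.
Condition 2 (every backdoor path blocked by {Adherence, Treatment}):
  P1: open — no interior node is in the conditioning set.
  P2: blocked at fork node Treatment ∈ conditioning set.
  P3: open — collider(s) Adherence are conditioned on (or have a conditioned descendant) and no non-collider on the path is in the set.
{Adherence, Treatment} does not satisfy the backdoor criterion.

No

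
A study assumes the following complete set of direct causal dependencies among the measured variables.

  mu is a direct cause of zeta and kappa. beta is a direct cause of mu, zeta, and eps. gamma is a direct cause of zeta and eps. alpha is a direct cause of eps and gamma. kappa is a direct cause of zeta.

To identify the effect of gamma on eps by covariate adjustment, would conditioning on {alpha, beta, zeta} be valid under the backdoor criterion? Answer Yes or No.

Backdoor paths from gamma to eps (paths whose first edge points into gamma):
  P1: gamma <- alpha -> eps
Condition 1 (no descendant of gamma in the set): FAILS — zeta is a descendant of gamma.
Condition 2 (every backdoor path blocked by {alpha, beta, zeta}):
  P1: blocked at fork node alpha ∈ conditioning set.
{alpha, beta, zeta} does not satisfy the backdoor criterion.

No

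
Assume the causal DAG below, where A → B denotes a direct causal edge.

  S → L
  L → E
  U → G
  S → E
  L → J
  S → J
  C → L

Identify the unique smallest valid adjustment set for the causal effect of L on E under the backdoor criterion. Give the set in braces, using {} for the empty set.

{S}

Variables eligible for adjustment (non-descendants of L, excluding L and E): {C, G, S, U}.
Backdoor paths from L to E:
  P1: L <- S -> E
The empty set is not sufficient: P1 (L <- S -> E) has no collider blocking it and no conditioned non-collider, so it is open.
Try {S}:
  P1: blocked at fork node S ∈ conditioning set.
{S} contains no descendant of L and blocks every backdoor path.
No other singleton works — e.g. {C} leaves P1 open — so {S} is the unique smallest valid adjustment set.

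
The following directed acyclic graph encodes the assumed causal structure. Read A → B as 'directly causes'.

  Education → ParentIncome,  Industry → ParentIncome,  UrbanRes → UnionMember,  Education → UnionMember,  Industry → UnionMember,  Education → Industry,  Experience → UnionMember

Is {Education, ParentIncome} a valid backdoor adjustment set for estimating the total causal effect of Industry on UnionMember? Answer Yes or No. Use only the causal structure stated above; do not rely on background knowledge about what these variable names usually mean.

No

Backdoor paths from Industry to UnionMember (paths whose first edge points into Industry):
  P1: Industry <- Education -> UnionMember
Condition 1 (no descendant of Industry in the set): FAILS — ParentIncome is a descendant of Industry.
Condition 2 (every backdoor path blocked by {Education, ParentIncome}):
  P1: blocked at fork node Education ∈ conditioning set.
{Education, ParentIncome} does not satisfy the backdoor criterion.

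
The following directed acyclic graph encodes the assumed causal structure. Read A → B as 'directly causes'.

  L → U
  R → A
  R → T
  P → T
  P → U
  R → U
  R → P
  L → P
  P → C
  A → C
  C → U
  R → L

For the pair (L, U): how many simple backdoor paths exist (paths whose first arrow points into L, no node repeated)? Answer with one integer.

7

A backdoor path from L to U is any simple undirected path whose first edge points into L (i.e. leaves L via a parent).
Parents of L: {R}.
Enumerating:
  P1: L <- R -> A -> C <- P -> U
  P2: L <- R -> A -> C -> U
  P3: L <- R -> P -> C -> U
  P4: L <- R -> P -> U
  P5: L <- R -> T <- P -> C -> U
  P6: L <- R -> T <- P -> U
  P7: L <- R -> U
That exhausts the simple backdoor paths. Count: 7.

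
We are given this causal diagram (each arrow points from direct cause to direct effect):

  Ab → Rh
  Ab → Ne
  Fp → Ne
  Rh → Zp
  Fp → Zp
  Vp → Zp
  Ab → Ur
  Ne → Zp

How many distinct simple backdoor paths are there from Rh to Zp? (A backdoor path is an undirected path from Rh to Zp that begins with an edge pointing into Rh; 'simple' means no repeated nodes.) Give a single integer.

2

A backdoor path from Rh to Zp is any simple undirected path whose first edge points into Rh (i.e. leaves Rh via a parent).
Parents of Rh: {Ab}.
Enumerating:
  P1: Rh <- Ab -> Ne <- Fp -> Zp
  P2: Rh <- Ab -> Ne -> Zp
That exhausts the simple backdoor paths. Count: 2.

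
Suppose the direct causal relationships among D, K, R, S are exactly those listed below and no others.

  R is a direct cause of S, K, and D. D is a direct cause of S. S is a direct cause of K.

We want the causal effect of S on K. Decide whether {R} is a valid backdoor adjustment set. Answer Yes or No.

Yes

Backdoor paths from S to K (paths whose first edge points into S):
  P1: S <- R -> K
  P2: S <- D <- R -> K
Condition 1 (no descendant of S in the set): holds — descendants of S are {K}; none are in {R}.
Condition 2 (every backdoor path blocked by {R}):
  P1: blocked at fork node R ∈ conditioning set.
  P2: blocked at fork node R ∈ conditioning set.
{R} satisfies the backdoor criterion.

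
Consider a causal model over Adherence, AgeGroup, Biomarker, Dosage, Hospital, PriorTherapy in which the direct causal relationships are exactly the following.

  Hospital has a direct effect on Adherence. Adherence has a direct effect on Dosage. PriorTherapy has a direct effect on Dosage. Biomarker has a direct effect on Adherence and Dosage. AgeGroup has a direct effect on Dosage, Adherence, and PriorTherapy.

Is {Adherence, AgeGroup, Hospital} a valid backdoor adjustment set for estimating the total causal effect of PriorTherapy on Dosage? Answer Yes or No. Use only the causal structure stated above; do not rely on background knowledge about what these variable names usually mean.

Yes

Backdoor paths from PriorTherapy to Dosage (paths whose first edge points into PriorTherapy):
  P1: PriorTherapy <- AgeGroup -> Adherence <- Biomarker -> Dosage
  P2: PriorTherapy <- AgeGroup -> Adherence -> Dosage
  P3: PriorTherapy <- AgeGroup -> Dosage
Condition 1 (no descendant of PriorTherapy in the set): holds — descendants of PriorTherapy are {Dosage}; none are in {Adherence, AgeGroup, Hospital}.
Condition 2 (every backdoor path blocked by {Adherence, AgeGroup, Hospital}):
  P1: blocked at fork node AgeGroup ∈ conditioning set.
  P2: blocked at fork node AgeGroup ∈ conditioning set.
  P3: blocked at fork node AgeGroup ∈ conditioning set.
{Adherence, AgeGroup, Hospital} satisfies the backdoor criterion.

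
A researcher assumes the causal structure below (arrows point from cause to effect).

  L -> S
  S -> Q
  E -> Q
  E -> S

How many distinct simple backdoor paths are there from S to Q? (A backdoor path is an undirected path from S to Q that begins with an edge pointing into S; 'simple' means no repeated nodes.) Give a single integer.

A backdoor path from S to Q is any simple undirected path whose first edge points into S (i.e. leaves S via a parent).
Parents of S: {E, L}.
Enumerating:
  P1: S <- E -> Q
That exhausts the simple backdoor paths. Count: 1.

1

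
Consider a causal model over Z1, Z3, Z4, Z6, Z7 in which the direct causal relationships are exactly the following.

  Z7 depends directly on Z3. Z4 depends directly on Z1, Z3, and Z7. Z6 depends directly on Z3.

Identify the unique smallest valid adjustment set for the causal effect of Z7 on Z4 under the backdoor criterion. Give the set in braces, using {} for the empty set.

Variables eligible for adjustment (non-descendants of Z7, excluding Z7 and Z4): {Z1, Z3, Z6}.
Backdoor paths from Z7 to Z4:
  P1: Z7 <- Z3 -> Z4
The empty set is not sufficient: P1 (Z7 <- Z3 -> Z4) has no collider blocking it and no conditioned non-collider, so it is open.
Try {Z3}:
  P1: blocked at fork node Z3 ∈ conditioning set.
{Z3} contains no descendant of Z7 and blocks every backdoor path.
No other singleton works — e.g. {Z1} leaves P1 open — so {Z3} is the unique smallest valid adjustment set.

{Z3}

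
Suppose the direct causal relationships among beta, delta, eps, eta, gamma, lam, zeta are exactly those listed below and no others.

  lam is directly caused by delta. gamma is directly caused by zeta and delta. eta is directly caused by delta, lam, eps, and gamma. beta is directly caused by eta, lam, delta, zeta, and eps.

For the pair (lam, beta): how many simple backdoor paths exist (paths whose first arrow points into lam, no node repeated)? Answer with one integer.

7

A backdoor path from lam to beta is any simple undirected path whose first edge points into lam (i.e. leaves lam via a parent).
Parents of lam: {delta}.
Enumerating:
  P1: lam <- delta -> gamma <- zeta -> beta
  P2: lam <- delta -> gamma -> eta <- eps -> beta
  P3: lam <- delta -> gamma -> eta -> beta
  P4: lam <- delta -> eta <- gamma <- zeta -> beta
  P5: lam <- delta -> eta <- eps -> beta
  P6: lam <- delta -> eta -> beta
  P7: lam <- delta -> beta
That exhausts the simple backdoor paths. Count: 7.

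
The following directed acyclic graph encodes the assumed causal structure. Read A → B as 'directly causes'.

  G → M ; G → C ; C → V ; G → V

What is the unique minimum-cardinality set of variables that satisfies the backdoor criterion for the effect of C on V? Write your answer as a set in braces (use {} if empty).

Variables eligible for adjustment (non-descendants of C, excluding C and V): {G, M}.
Backdoor paths from C to V:
  P1: C <- G -> V
The empty set is not sufficient: P1 (C <- G -> V) has no collider blocking it and no conditioned non-collider, so it is open.
Try {G}:
  P1: blocked at fork node G ∈ conditioning set.
{G} contains no descendant of C and blocks every backdoor path.
No other singleton works — e.g. {M} leaves P1 open — so {G} is the unique smallest valid adjustment set.

{G}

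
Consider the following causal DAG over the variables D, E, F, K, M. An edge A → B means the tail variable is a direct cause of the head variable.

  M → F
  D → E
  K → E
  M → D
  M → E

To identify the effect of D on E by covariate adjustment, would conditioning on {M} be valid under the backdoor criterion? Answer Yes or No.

Backdoor paths from D to E (paths whose first edge points into D):
  P1: D <- M -> E
Condition 1 (no descendant of D in the set): holds — descendants of D are {E}; none are in {M}.
Condition 2 (every backdoor path blocked by {M}):
  P1: blocked at fork node M ∈ conditioning set.
{M} satisfies the backdoor criterion.

Yes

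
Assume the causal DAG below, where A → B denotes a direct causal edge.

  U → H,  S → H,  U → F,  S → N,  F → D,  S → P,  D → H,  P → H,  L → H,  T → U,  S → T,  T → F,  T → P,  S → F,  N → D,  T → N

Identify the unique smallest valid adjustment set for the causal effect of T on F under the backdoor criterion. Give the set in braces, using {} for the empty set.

Variables eligible for adjustment (non-descendants of T, excluding T and F): {L, S}.
Backdoor paths from T to F:
  P1: T <- S -> F
  P2: T <- S -> N -> D <- F
  P3: T <- S -> N -> D -> H <- U -> F
  P4: T <- S -> P -> H <- U -> F
  P5: T <- S -> P -> H <- D <- F
  P6: T <- S -> H <- U -> F
  P7: T <- S -> H <- D <- F
The empty set is not sufficient: P1 (T <- S -> F) has no collider blocking it and no conditioned non-collider, so it is open.
Try {S}:
  P1: blocked at fork node S ∈ conditioning set.
  P2: blocked at fork node S ∈ conditioning set.
  P3: blocked at fork node S ∈ conditioning set.
  P4: blocked at fork node S ∈ conditioning set.
  P5: blocked at fork node S ∈ conditioning set.
  P6: blocked at fork node S ∈ conditioning set.
  P7: blocked at fork node S ∈ conditioning set.
{S} contains no descendant of T and blocks every backdoor path.
No other singleton works — e.g. {L} leaves P1 open — so {S} is the unique smallest valid adjustment set.

{S}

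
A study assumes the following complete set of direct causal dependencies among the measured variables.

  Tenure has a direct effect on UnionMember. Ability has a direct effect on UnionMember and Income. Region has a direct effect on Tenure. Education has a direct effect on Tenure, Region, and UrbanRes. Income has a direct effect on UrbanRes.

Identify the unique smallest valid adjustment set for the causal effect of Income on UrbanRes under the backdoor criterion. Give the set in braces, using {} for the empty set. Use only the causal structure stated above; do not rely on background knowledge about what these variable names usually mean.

{}

Variables eligible for adjustment (non-descendants of Income, excluding Income and UrbanRes): {Ability, Education, Region, Tenure, UnionMember}.
Backdoor paths from Income to UrbanRes:
  P1: Income <- Ability -> UnionMember <- Tenure <- Education -> UrbanRes
  P2: Income <- Ability -> UnionMember <- Tenure <- Region <- Education -> UrbanRes
Each backdoor path contains an unconditioned collider, so every path is already blocked with the empty conditioning set:
  P1: blocked at collider UnionMember (neither it nor any descendant is in the conditioning set).
  P2: blocked at collider UnionMember (neither it nor any descendant is in the conditioning set).
The empty set is therefore the unique smallest valid set.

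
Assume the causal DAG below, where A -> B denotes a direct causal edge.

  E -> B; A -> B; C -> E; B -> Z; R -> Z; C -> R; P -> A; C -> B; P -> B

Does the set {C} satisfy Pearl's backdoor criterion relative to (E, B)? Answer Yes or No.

Yes

Backdoor paths from E to B (paths whose first edge points into E):
  P1: E <- C -> R -> Z <- B
  P2: E <- C -> B
Condition 1 (no descendant of E in the set): holds — descendants of E are {B, Z}; none are in {C}.
Condition 2 (every backdoor path blocked by {C}):
  P1: blocked at fork node C ∈ conditioning set.
  P2: blocked at fork node C ∈ conditioning set.
{C} satisfies the backdoor criterion.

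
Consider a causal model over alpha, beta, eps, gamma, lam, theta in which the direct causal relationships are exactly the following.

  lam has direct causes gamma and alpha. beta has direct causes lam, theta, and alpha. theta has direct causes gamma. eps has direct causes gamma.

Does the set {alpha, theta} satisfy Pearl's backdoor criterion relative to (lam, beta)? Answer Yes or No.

Yes

Backdoor paths from lam to beta (paths whose first edge points into lam):
  P1: lam <- gamma -> theta -> beta
  P2: lam <- alpha -> beta
Condition 1 (no descendant of lam in the set): holds — descendants of lam are {beta}; none are in {alpha, theta}.
Condition 2 (every backdoor path blocked by {alpha, theta}):
  P1: blocked at chain node theta ∈ conditioning set.
  P2: blocked at fork node alpha ∈ conditioning set.
{alpha, theta} satisfies the backdoor criterion.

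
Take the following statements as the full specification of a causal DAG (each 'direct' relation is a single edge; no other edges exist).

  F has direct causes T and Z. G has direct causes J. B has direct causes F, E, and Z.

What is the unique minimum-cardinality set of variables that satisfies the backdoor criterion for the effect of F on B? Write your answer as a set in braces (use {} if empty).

Variables eligible for adjustment (non-descendants of F, excluding F and B): {E, G, J, T, Z}.
Backdoor paths from F to B:
  P1: F <- Z -> B
The empty set is not sufficient: P1 (F <- Z -> B) has no collider blocking it and no conditioned non-collider, so it is open.
Try {Z}:
  P1: blocked at fork node Z ∈ conditioning set.
{Z} contains no descendant of F and blocks every backdoor path.
No other singleton works — e.g. {T} leaves P1 open — so {Z} is the unique smallest valid adjustment set.

{Z}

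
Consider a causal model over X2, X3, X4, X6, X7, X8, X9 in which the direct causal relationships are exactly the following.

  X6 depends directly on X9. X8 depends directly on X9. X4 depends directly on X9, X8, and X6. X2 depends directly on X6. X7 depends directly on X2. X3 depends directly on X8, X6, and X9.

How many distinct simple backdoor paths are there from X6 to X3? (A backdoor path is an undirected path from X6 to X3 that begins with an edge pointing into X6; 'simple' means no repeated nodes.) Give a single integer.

3

A backdoor path from X6 to X3 is any simple undirected path whose first edge points into X6 (i.e. leaves X6 via a parent).
Parents of X6: {X9}.
Enumerating:
  P1: X6 <- X9 -> X8 -> X3
  P2: X6 <- X9 -> X3
  P3: X6 <- X9 -> X4 <- X8 -> X3
That exhausts the simple backdoor paths. Count: 3.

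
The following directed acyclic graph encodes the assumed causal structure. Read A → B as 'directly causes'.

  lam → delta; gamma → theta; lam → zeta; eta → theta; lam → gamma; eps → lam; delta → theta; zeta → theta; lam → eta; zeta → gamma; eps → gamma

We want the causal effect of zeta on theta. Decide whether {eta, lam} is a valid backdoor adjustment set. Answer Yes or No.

Backdoor paths from zeta to theta (paths whose first edge points into zeta):
  P1: zeta <- lam <- eps -> gamma -> theta
  P2: zeta <- lam -> gamma -> theta
  P3: zeta <- lam -> delta -> theta
  P4: zeta <- lam -> eta -> theta
Condition 1 (no descendant of zeta in the set): holds — descendants of zeta are {gamma, theta}; none are in {eta, lam}.
Condition 2 (every backdoor path blocked by {eta, lam}):
  P1: blocked at chain node lam ∈ conditioning set.
  P2: blocked at fork node lam ∈ conditioning set.
  P3: blocked at fork node lam ∈ conditioning set.
  P4: blocked at fork node lam ∈ conditioning set.
{eta, lam} satisfies the backdoor criterion.

Yes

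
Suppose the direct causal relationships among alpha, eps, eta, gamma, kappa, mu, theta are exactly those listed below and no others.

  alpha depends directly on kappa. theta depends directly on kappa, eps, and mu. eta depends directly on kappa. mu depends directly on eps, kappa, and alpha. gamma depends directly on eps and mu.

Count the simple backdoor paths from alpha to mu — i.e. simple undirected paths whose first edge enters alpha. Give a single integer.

A backdoor path from alpha to mu is any simple undirected path whose first edge points into alpha (i.e. leaves alpha via a parent).
Parents of alpha: {kappa}.
Enumerating:
  P1: alpha <- kappa -> mu
  P2: alpha <- kappa -> theta <- eps -> mu
  P3: alpha <- kappa -> theta <- eps -> gamma <- mu
  P4: alpha <- kappa -> theta <- mu
That exhausts the simple backdoor paths. Count: 4.

4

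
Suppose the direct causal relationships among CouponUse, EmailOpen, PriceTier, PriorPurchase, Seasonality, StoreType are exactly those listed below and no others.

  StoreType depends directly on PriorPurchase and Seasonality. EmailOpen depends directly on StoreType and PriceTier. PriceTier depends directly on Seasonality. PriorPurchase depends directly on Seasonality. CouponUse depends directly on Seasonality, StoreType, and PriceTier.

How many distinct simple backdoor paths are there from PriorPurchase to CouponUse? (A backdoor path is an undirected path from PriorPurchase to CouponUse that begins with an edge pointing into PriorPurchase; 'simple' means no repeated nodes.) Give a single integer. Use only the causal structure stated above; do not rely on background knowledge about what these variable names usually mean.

A backdoor path from PriorPurchase to CouponUse is any simple undirected path whose first edge points into PriorPurchase (i.e. leaves PriorPurchase via a parent).
Parents of PriorPurchase: {Seasonality}.
Enumerating:
  P1: PriorPurchase <- Seasonality -> PriceTier -> CouponUse
  P2: PriorPurchase <- Seasonality -> PriceTier -> EmailOpen <- StoreType -> CouponUse
  P3: PriorPurchase <- Seasonality -> StoreType -> CouponUse
  P4: PriorPurchase <- Seasonality -> StoreType -> EmailOpen <- PriceTier -> CouponUse
  P5: PriorPurchase <- Seasonality -> CouponUse
That exhausts the simple backdoor paths. Count: 5.

5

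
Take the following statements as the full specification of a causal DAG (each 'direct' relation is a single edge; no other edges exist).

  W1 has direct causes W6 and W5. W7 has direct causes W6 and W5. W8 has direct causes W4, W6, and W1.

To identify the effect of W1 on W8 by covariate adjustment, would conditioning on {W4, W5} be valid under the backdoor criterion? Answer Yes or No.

Backdoor paths from W1 to W8 (paths whose first edge points into W1):
  P1: W1 <- W6 -> W8
  P2: W1 <- W5 -> W7 <- W6 -> W8
Condition 1 (no descendant of W1 in the set): holds — descendants of W1 are {W8}; none are in {W4, W5}.
Condition 2 (every backdoor path blocked by {W4, W5}):
  P1: open — no interior node is in the conditioning set.
  P2: blocked at fork node W5 ∈ conditioning set.
{W4, W5} does not satisfy the backdoor criterion.

No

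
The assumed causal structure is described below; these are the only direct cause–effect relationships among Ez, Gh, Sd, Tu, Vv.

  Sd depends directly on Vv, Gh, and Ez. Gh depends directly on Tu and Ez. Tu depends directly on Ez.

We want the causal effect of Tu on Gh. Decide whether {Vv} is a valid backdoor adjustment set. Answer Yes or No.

No

Backdoor paths from Tu to Gh (paths whose first edge points into Tu):
  P1: Tu <- Ez -> Gh
  P2: Tu <- Ez -> Sd <- Gh
Condition 1 (no descendant of Tu in the set): holds — descendants of Tu are {Gh, Sd}; none are in {Vv}.
Condition 2 (every backdoor path blocked by {Vv}):
  P1: open — no interior node is in the conditioning set.
  P2: blocked at collider Sd (neither it nor any descendant is in the conditioning set).
{Vv} does not satisfy the backdoor criterion.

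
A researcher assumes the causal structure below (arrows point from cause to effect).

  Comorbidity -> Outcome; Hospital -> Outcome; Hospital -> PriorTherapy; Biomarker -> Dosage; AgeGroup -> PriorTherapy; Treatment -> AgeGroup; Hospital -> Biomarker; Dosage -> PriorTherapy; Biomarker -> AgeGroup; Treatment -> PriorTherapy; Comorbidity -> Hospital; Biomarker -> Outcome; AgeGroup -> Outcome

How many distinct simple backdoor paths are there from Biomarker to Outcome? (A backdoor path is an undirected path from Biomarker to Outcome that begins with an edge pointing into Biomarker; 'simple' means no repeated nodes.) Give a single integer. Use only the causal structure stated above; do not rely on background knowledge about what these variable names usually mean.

4

A backdoor path from Biomarker to Outcome is any simple undirected path whose first edge points into Biomarker (i.e. leaves Biomarker via a parent).
Parents of Biomarker: {Hospital}.
Enumerating:
  P1: Biomarker <- Hospital <- Comorbidity -> Outcome
  P2: Biomarker <- Hospital -> Outcome
  P3: Biomarker <- Hospital -> PriorTherapy <- Treatment -> AgeGroup -> Outcome
  P4: Biomarker <- Hospital -> PriorTherapy <- AgeGroup -> Outcome
That exhausts the simple backdoor paths. Count: 4.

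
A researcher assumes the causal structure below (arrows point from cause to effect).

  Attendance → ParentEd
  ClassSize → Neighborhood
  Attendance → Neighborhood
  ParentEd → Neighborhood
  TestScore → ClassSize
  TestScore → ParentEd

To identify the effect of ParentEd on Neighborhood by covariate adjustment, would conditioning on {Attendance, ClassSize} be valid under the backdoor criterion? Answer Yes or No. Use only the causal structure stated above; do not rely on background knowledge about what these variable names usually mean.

Yes

Backdoor paths from ParentEd to Neighborhood (paths whose first edge points into ParentEd):
  P1: ParentEd <- Attendance -> Neighborhood
  P2: ParentEd <- TestScore -> ClassSize -> Neighborhood
Condition 1 (no descendant of ParentEd in the set): holds — descendants of ParentEd are {Neighborhood}; none are in {Attendance, ClassSize}.
Condition 2 (every backdoor path blocked by {Attendance, ClassSize}):
  P1: blocked at fork node Attendance ∈ conditioning set.
  P2: blocked at chain node ClassSize ∈ conditioning set.
{Attendance, ClassSize} satisfies the backdoor criterion.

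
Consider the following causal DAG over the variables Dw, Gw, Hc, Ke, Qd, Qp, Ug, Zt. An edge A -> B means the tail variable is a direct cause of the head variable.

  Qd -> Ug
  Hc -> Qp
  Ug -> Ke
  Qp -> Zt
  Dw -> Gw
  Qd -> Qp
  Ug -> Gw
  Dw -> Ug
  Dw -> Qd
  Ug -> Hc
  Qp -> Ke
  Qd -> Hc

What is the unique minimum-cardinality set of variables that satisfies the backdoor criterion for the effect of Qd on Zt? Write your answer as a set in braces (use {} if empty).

Variables eligible for adjustment (non-descendants of Qd, excluding Qd and Zt): {Dw}.
Backdoor paths from Qd to Zt:
  P1: Qd <- Dw -> Ug -> Hc -> Qp -> Zt
  P2: Qd <- Dw -> Ug -> Ke <- Qp -> Zt
  P3: Qd <- Dw -> Gw <- Ug -> Hc -> Qp -> Zt
  P4: Qd <- Dw -> Gw <- Ug -> Ke <- Qp -> Zt
The empty set is not sufficient: P1 (Qd <- Dw -> Ug -> Hc -> Qp -> Zt) has no collider blocking it and no conditioned non-collider, so it is open.
Try {Dw}:
  P1: blocked at fork node Dw ∈ conditioning set.
  P2: blocked at fork node Dw ∈ conditioning set.
  P3: blocked at fork node Dw ∈ conditioning set.
  P4: blocked at fork node Dw ∈ conditioning set.
{Dw} contains no descendant of Qd and blocks every backdoor path.
{Dw} is the unique smallest valid adjustment set.

{Dw}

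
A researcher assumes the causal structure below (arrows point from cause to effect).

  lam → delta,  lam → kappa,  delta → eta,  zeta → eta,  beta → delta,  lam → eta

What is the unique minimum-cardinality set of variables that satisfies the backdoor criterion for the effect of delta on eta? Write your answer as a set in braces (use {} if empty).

Variables eligible for adjustment (non-descendants of delta, excluding delta and eta): {beta, kappa, lam, zeta}.
Backdoor paths from delta to eta:
  P1: delta <- lam -> eta
The empty set is not sufficient: P1 (delta <- lam -> eta) has no collider blocking it and no conditioned non-collider, so it is open.
Try {lam}:
  P1: blocked at fork node lam ∈ conditioning set.
{lam} contains no descendant of delta and blocks every backdoor path.
No other singleton works — e.g. {beta} leaves P1 open — so {lam} is the unique smallest valid adjustment set.

{lam}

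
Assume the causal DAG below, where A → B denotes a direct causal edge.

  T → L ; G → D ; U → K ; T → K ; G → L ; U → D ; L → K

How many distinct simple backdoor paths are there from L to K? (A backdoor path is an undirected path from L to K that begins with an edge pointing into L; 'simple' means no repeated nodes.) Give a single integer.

A backdoor path from L to K is any simple undirected path whose first edge points into L (i.e. leaves L via a parent).
Parents of L: {G, T}.
Enumerating:
  P1: L <- T -> K
  P2: L <- G -> D <- U -> K
That exhausts the simple backdoor paths. Count: 2.

2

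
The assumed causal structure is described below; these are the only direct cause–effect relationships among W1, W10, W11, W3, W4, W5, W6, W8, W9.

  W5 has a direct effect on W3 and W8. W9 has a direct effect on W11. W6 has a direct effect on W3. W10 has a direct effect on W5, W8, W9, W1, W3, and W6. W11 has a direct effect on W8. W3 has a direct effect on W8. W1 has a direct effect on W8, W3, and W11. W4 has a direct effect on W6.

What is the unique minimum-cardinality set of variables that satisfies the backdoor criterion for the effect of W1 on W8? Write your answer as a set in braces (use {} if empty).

Variables eligible for adjustment (non-descendants of W1, excluding W1 and W8): {W10, W4, W5, W6, W9}.
Backdoor paths from W1 to W8:
  P1: W1 <- W10 -> W9 -> W11 -> W8
  P2: W1 <- W10 -> W5 -> W3 -> W8
  P3: W1 <- W10 -> W5 -> W8
  P4: W1 <- W10 -> W6 -> W3 <- W5 -> W8
  P5: W1 <- W10 -> W6 -> W3 -> W8
  P6: W1 <- W10 -> W3 <- W5 -> W8
  P7: W1 <- W10 -> W3 -> W8
  P8: W1 <- W10 -> W8
The empty set is not sufficient: P1 (W1 <- W10 -> W9 -> W11 -> W8) has no collider blocking it and no conditioned non-collider, so it is open.
Try {W10}:
  P1: blocked at fork node W10 ∈ conditioning set.
  P2: blocked at fork node W10 ∈ conditioning set.
  P3: blocked at fork node W10 ∈ conditioning set.
  P4: blocked at fork node W10 ∈ conditioning set.
  P5: blocked at fork node W10 ∈ conditioning set.
  P6: blocked at fork node W10 ∈ conditioning set.
  P7: blocked at fork node W10 ∈ conditioning set.
  P8: blocked at fork node W10 ∈ conditioning set.
{W10} contains no descendant of W1 and blocks every backdoor path.
No other singleton works — e.g. {W9} leaves P2 open — so {W10} is the unique smallest valid adjustment set.

{W10}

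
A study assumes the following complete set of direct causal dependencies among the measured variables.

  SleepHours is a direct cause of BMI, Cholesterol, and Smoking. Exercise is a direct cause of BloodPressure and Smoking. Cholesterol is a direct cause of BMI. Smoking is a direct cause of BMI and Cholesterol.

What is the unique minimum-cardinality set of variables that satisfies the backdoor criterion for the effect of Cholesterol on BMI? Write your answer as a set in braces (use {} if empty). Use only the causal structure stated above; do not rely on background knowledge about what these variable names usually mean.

{SleepHours, Smoking}

Variables eligible for adjustment (non-descendants of Cholesterol, excluding Cholesterol and BMI): {BloodPressure, Exercise, SleepHours, Smoking}.
Backdoor paths from Cholesterol to BMI:
  P1: Cholesterol <- SleepHours -> Smoking -> BMI
  P2: Cholesterol <- SleepHours -> BMI
  P3: Cholesterol <- Smoking <- SleepHours -> BMI
  P4: Cholesterol <- Smoking -> BMI
The empty set is not sufficient: P1 (Cholesterol <- SleepHours -> Smoking -> BMI) has no collider blocking it and no conditioned non-collider, so it is open.
Try {SleepHours, Smoking}:
  P1: blocked at fork node SleepHours ∈ conditioning set.
  P2: blocked at fork node SleepHours ∈ conditioning set.
  P3: blocked at chain node Smoking ∈ conditioning set.
  P4: blocked at fork node Smoking ∈ conditioning set.
{SleepHours, Smoking} contains no descendant of Cholesterol and blocks every backdoor path.
Every element of {SleepHours, Smoking} is needed (dropping SleepHours leaves P2 open; dropping Smoking leaves P4 open), so no proper subset is valid.
Among all size-2 subsets of the eligible variables, only {SleepHours, Smoking} blocks every backdoor path, so it is the unique smallest valid adjustment set.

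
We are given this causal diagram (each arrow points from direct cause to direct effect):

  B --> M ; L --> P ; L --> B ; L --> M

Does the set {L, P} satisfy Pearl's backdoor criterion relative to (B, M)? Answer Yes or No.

Yes

Backdoor paths from B to M (paths whose first edge points into B):
  P1: B <- L -> M
Condition 1 (no descendant of B in the set): holds — descendants of B are {M}; none are in {L, P}.
Condition 2 (every backdoor path blocked by {L, P}):
  P1: blocked at fork node L ∈ conditioning set.
{L, P} satisfies the backdoor criterion.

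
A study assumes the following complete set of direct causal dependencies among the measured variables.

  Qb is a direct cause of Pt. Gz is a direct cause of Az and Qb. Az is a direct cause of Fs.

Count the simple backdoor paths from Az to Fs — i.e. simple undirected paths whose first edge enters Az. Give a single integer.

0

A backdoor path from Az to Fs is any simple undirected path whose first edge points into Az (i.e. leaves Az via a parent).
Parents of Az: {Gz}.
No simple path from any parent of Az reaches Fs without revisiting Az, so there are no backdoor paths.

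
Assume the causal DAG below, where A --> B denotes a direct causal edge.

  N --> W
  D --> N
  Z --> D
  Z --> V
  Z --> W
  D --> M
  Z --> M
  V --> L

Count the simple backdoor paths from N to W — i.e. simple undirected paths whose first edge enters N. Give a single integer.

A backdoor path from N to W is any simple undirected path whose first edge points into N (i.e. leaves N via a parent).
Parents of N: {D}.
Enumerating:
  P1: N <- D <- Z -> W
  P2: N <- D -> M <- Z -> W
That exhausts the simple backdoor paths. Count: 2.

2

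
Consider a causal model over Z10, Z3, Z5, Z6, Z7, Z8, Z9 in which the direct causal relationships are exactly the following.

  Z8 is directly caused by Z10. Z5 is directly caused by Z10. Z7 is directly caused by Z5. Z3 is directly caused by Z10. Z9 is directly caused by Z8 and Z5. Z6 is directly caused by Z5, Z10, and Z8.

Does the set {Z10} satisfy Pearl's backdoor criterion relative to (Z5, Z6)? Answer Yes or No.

Yes

Backdoor paths from Z5 to Z6 (paths whose first edge points into Z5):
  P1: Z5 <- Z10 -> Z8 -> Z6
  P2: Z5 <- Z10 -> Z6
Condition 1 (no descendant of Z5 in the set): holds — descendants of Z5 are {Z6, Z7, Z9}; none are in {Z10}.
Condition 2 (every backdoor path blocked by {Z10}):
  P1: blocked at fork node Z10 ∈ conditioning set.
  P2: blocked at fork node Z10 ∈ conditioning set.
{Z10} satisfies the backdoor criterion.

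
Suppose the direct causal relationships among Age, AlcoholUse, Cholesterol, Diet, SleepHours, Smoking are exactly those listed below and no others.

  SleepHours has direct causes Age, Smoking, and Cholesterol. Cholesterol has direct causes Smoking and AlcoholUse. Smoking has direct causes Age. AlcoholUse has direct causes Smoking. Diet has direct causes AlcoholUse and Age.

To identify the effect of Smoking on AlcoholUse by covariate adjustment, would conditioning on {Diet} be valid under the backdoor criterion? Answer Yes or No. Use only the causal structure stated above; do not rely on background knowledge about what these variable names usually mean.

No

Backdoor paths from Smoking to AlcoholUse (paths whose first edge points into Smoking):
  P1: Smoking <- Age -> SleepHours <- Cholesterol <- AlcoholUse
  P2: Smoking <- Age -> Diet <- AlcoholUse
Condition 1 (no descendant of Smoking in the set): FAILS — Diet is a descendant of Smoking.
Condition 2 (every backdoor path blocked by {Diet}):
  P1: blocked at collider SleepHours (neither it nor any descendant is in the conditioning set).
  P2: open — collider(s) Diet are conditioned on (or have a conditioned descendant) and no non-collider on the path is in the set.
{Diet} does not satisfy the backdoor criterion.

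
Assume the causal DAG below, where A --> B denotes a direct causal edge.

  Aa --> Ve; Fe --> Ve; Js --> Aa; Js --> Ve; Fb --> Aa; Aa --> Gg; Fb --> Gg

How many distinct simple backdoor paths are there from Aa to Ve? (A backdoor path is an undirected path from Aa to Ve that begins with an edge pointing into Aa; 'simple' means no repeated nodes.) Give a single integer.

A backdoor path from Aa to Ve is any simple undirected path whose first edge points into Aa (i.e. leaves Aa via a parent).
Parents of Aa: {Fb, Js}.
Enumerating:
  P1: Aa <- Js -> Ve
That exhausts the simple backdoor paths. Count: 1.

1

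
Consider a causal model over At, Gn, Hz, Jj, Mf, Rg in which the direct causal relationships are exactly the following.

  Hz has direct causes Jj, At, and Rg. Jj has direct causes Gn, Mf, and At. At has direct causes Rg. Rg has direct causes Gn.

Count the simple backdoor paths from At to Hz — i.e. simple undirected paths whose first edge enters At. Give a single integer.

2

A backdoor path from At to Hz is any simple undirected path whose first edge points into At (i.e. leaves At via a parent).
Parents of At: {Rg}.
Enumerating:
  P1: At <- Rg <- Gn -> Jj -> Hz
  P2: At <- Rg -> Hz
That exhausts the simple backdoor paths. Count: 2.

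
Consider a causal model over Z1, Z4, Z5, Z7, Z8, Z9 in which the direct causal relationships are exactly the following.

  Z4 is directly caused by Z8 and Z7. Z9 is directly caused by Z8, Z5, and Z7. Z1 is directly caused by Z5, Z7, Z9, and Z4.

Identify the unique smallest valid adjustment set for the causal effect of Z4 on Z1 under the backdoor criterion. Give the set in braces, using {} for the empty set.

{Z7, Z8}

Variables eligible for adjustment (non-descendants of Z4, excluding Z4 and Z1): {Z5, Z7, Z8, Z9}.
Backdoor paths from Z4 to Z1:
  P1: Z4 <- Z8 -> Z9 <- Z7 -> Z1
  P2: Z4 <- Z8 -> Z9 <- Z5 -> Z1
  P3: Z4 <- Z8 -> Z9 -> Z1
  P4: Z4 <- Z7 -> Z9 <- Z5 -> Z1
  P5: Z4 <- Z7 -> Z9 -> Z1
  P6: Z4 <- Z7 -> Z1
The empty set is not sufficient: P3 (Z4 <- Z8 -> Z9 -> Z1) has no collider blocking it and no conditioned non-collider, so it is open.
Try {Z7, Z8}:
  P1: blocked at fork node Z8 ∈ conditioning set.
  P2: blocked at fork node Z8 ∈ conditioning set.
  P3: blocked at fork node Z8 ∈ conditioning set.
  P4: blocked at fork node Z7 ∈ conditioning set.
  P5: blocked at fork node Z7 ∈ conditioning set.
  P6: blocked at fork node Z7 ∈ conditioning set.
{Z7, Z8} contains no descendant of Z4 and blocks every backdoor path.
Every element of {Z7, Z8} is needed (dropping Z7 leaves P5 open; dropping Z8 leaves P3 open), so no proper subset is valid.
Among all size-2 subsets of the eligible variables, only {Z7, Z8} blocks every backdoor path, so it is the unique smallest valid adjustment set.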